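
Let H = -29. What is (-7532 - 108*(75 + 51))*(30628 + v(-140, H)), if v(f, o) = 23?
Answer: -647962140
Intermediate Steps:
(-7532 - 108*(75 + 51))*(30628 + v(-140, H)) = (-7532 - 108*(75 + 51))*(30628 + 23) = (-7532 - 108*126)*30651 = (-7532 - 13608)*30651 = -21140*30651 = -647962140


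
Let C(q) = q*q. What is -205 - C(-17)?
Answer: -494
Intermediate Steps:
C(q) = q²
-205 - C(-17) = -205 - 1*(-17)² = -205 - 1*289 = -205 - 289 = -494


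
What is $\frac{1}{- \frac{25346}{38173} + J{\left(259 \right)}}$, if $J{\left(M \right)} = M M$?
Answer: $\frac{38173}{2560657667} \approx 1.4907 \cdot 10^{-5}$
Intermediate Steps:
$J{\left(M \right)} = M^{2}$
$\frac{1}{- \frac{25346}{38173} + J{\left(259 \right)}} = \frac{1}{- \frac{25346}{38173} + 259^{2}} = \frac{1}{\left(-25346\right) \frac{1}{38173} + 67081} = \frac{1}{- \frac{25346}{38173} + 67081} = \frac{1}{\frac{2560657667}{38173}} = \frac{38173}{2560657667}$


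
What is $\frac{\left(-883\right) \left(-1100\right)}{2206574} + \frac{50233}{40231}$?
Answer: $\frac{74959601021}{44386339297} \approx 1.6888$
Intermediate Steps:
$\frac{\left(-883\right) \left(-1100\right)}{2206574} + \frac{50233}{40231} = 971300 \cdot \frac{1}{2206574} + 50233 \cdot \frac{1}{40231} = \frac{485650}{1103287} + \frac{50233}{40231} = \frac{74959601021}{44386339297}$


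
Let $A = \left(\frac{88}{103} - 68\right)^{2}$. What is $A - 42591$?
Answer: $- \frac{404016863}{10609} \approx -38082.0$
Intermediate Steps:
$A = \frac{47831056}{10609}$ ($A = \left(88 \cdot \frac{1}{103} - 68\right)^{2} = \left(\frac{88}{103} - 68\right)^{2} = \left(- \frac{6916}{103}\right)^{2} = \frac{47831056}{10609} \approx 4508.5$)
$A - 42591 = \frac{47831056}{10609} - 42591 = - \frac{404016863}{10609}$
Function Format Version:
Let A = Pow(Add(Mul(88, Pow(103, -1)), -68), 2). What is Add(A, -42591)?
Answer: Rational(-404016863, 10609) ≈ -38082.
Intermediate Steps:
A = Rational(47831056, 10609) (A = Pow(Add(Mul(88, Rational(1, 103)), -68), 2) = Pow(Add(Rational(88, 103), -68), 2) = Pow(Rational(-6916, 103), 2) = Rational(47831056, 10609) ≈ 4508.5)
Add(A, -42591) = Add(Rational(47831056, 10609), -42591) = Rational(-404016863, 10609)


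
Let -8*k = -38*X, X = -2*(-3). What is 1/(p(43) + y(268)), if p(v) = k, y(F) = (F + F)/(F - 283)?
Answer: -30/217 ≈ -0.13825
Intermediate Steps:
y(F) = 2*F/(-283 + F) (y(F) = (2*F)/(-283 + F) = 2*F/(-283 + F))
X = 6
k = 57/2 (k = -(-19)*6/4 = -1/8*(-228) = 57/2 ≈ 28.500)
p(v) = 57/2
1/(p(43) + y(268)) = 1/(57/2 + 2*268/(-283 + 268)) = 1/(57/2 + 2*268/(-15)) = 1/(57/2 + 2*268*(-1/15)) = 1/(57/2 - 536/15) = 1/(-217/30) = -30/217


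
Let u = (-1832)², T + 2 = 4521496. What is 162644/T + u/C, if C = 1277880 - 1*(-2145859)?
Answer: 7865998642286/7740207673033 ≈ 1.0163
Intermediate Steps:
T = 4521494 (T = -2 + 4521496 = 4521494)
u = 3356224
C = 3423739 (C = 1277880 + 2145859 = 3423739)
162644/T + u/C = 162644/4521494 + 3356224/3423739 = 162644*(1/4521494) + 3356224*(1/3423739) = 81322/2260747 + 3356224/3423739 = 7865998642286/7740207673033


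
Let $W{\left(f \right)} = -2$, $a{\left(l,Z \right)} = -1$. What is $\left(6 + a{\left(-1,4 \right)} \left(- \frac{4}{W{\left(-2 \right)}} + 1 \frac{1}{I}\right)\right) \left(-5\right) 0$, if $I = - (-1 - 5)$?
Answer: $0$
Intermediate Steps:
$I = 6$ ($I = \left(-1\right) \left(-6\right) = 6$)
$\left(6 + a{\left(-1,4 \right)} \left(- \frac{4}{W{\left(-2 \right)}} + 1 \frac{1}{I}\right)\right) \left(-5\right) 0 = \left(6 - \left(- \frac{4}{-2} + 1 \cdot \frac{1}{6}\right)\right) \left(-5\right) 0 = \left(6 - \left(\left(-4\right) \left(- \frac{1}{2}\right) + 1 \cdot \frac{1}{6}\right)\right) \left(-5\right) 0 = \left(6 - \left(2 + \frac{1}{6}\right)\right) \left(-5\right) 0 = \left(6 - \frac{13}{6}\right) \left(-5\right) 0 = \frac{23}{6} \left(-5\right) 0 = \left(- \frac{115}{6}\right) 0 = 0$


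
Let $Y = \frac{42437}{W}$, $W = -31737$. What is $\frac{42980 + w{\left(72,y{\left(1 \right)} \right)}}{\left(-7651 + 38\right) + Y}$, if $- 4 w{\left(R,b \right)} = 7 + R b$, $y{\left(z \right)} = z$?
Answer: $- \frac{5453717817}{966624872} \approx -5.642$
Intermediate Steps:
$Y = - \frac{42437}{31737}$ ($Y = \frac{42437}{-31737} = 42437 \left(- \frac{1}{31737}\right) = - \frac{42437}{31737} \approx -1.3371$)
$w{\left(R,b \right)} = - \frac{7}{4} - \frac{R b}{4}$ ($w{\left(R,b \right)} = - \frac{7 + R b}{4} = - \frac{7}{4} - \frac{R b}{4}$)
$\frac{42980 + w{\left(72,y{\left(1 \right)} \right)}}{\left(-7651 + 38\right) + Y} = \frac{42980 - \left(\frac{7}{4} + 18 \cdot 1\right)}{\left(-7651 + 38\right) - \frac{42437}{31737}} = \frac{42980 - \frac{79}{4}}{-7613 - \frac{42437}{31737}} = \frac{42980 - \frac{79}{4}}{- \frac{241656218}{31737}} = \frac{171841}{4} \left(- \frac{31737}{241656218}\right) = - \frac{5453717817}{966624872}$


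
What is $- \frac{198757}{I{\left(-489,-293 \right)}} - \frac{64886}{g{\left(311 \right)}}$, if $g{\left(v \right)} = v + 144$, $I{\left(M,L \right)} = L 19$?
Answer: $- \frac{270785927}{2532985} \approx -106.9$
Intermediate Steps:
$I{\left(M,L \right)} = 19 L$
$g{\left(v \right)} = 144 + v$
$- \frac{198757}{I{\left(-489,-293 \right)}} - \frac{64886}{g{\left(311 \right)}} = - \frac{198757}{19 \left(-293\right)} - \frac{64886}{144 + 311} = - \frac{198757}{-5567} - \frac{64886}{455} = \left(-198757\right) \left(- \frac{1}{5567}\right) - \frac{64886}{455} = \frac{198757}{5567} - \frac{64886}{455} = - \frac{270785927}{2532985}$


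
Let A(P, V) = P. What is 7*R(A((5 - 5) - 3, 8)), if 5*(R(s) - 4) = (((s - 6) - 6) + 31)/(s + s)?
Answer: 364/15 ≈ 24.267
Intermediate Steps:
R(s) = 4 + (19 + s)/(10*s) (R(s) = 4 + ((((s - 6) - 6) + 31)/(s + s))/5 = 4 + ((((-6 + s) - 6) + 31)/((2*s)))/5 = 4 + (((-12 + s) + 31)*(1/(2*s)))/5 = 4 + ((19 + s)*(1/(2*s)))/5 = 4 + ((19 + s)/(2*s))/5 = 4 + (19 + s)/(10*s))
7*R(A((5 - 5) - 3, 8)) = 7*((19 + 41*((5 - 5) - 3))/(10*((5 - 5) - 3))) = 7*((19 + 41*(0 - 3))/(10*(0 - 3))) = 7*((⅒)*(19 + 41*(-3))/(-3)) = 7*((⅒)*(-⅓)*(19 - 123)) = 7*((⅒)*(-⅓)*(-104)) = 7*(52/15) = 364/15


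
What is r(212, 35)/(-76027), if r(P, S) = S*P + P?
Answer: -7632/76027 ≈ -0.10039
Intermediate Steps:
r(P, S) = P + P*S (r(P, S) = P*S + P = P + P*S)
r(212, 35)/(-76027) = (212*(1 + 35))/(-76027) = (212*36)*(-1/76027) = 7632*(-1/76027) = -7632/76027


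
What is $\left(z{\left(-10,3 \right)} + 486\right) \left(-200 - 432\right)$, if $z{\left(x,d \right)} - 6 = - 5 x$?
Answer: $-342544$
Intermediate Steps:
$z{\left(x,d \right)} = 6 - 5 x$
$\left(z{\left(-10,3 \right)} + 486\right) \left(-200 - 432\right) = \left(\left(6 - -50\right) + 486\right) \left(-200 - 432\right) = \left(\left(6 + 50\right) + 486\right) \left(-632\right) = \left(56 + 486\right) \left(-632\right) = 542 \left(-632\right) = -342544$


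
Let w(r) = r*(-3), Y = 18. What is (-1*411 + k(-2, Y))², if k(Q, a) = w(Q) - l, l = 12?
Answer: 173889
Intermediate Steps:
w(r) = -3*r
k(Q, a) = -12 - 3*Q (k(Q, a) = -3*Q - 1*12 = -3*Q - 12 = -12 - 3*Q)
(-1*411 + k(-2, Y))² = (-1*411 + (-12 - 3*(-2)))² = (-411 + (-12 + 6))² = (-411 - 6)² = (-417)² = 173889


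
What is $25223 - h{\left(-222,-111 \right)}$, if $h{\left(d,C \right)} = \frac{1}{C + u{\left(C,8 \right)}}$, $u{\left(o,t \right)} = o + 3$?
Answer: $\frac{5523838}{219} \approx 25223.0$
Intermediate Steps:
$u{\left(o,t \right)} = 3 + o$
$h{\left(d,C \right)} = \frac{1}{3 + 2 C}$ ($h{\left(d,C \right)} = \frac{1}{C + \left(3 + C\right)} = \frac{1}{3 + 2 C}$)
$25223 - h{\left(-222,-111 \right)} = 25223 - \frac{1}{3 + 2 \left(-111\right)} = 25223 - \frac{1}{3 - 222} = 25223 - \frac{1}{-219} = 25223 - - \frac{1}{219} = 25223 + \frac{1}{219} = \frac{5523838}{219}$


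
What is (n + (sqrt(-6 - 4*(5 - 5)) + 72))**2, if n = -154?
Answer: (82 - I*sqrt(6))**2 ≈ 6718.0 - 401.72*I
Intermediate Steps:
(n + (sqrt(-6 - 4*(5 - 5)) + 72))**2 = (-154 + (sqrt(-6 - 4*(5 - 5)) + 72))**2 = (-154 + (sqrt(-6 - 4*0) + 72))**2 = (-154 + (sqrt(-6 + 0) + 72))**2 = (-154 + (sqrt(-6) + 72))**2 = (-154 + (I*sqrt(6) + 72))**2 = (-154 + (72 + I*sqrt(6)))**2 = (-82 + I*sqrt(6))**2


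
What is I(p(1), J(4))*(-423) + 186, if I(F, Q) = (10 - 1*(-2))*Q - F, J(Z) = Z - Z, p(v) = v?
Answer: 609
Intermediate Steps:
J(Z) = 0
I(F, Q) = -F + 12*Q (I(F, Q) = (10 + 2)*Q - F = 12*Q - F = -F + 12*Q)
I(p(1), J(4))*(-423) + 186 = (-1*1 + 12*0)*(-423) + 186 = (-1 + 0)*(-423) + 186 = -1*(-423) + 186 = 423 + 186 = 609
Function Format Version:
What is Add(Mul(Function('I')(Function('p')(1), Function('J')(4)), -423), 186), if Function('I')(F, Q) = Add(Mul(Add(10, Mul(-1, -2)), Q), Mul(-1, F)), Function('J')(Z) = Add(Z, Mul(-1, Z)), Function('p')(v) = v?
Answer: 609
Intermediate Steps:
Function('J')(Z) = 0
Function('I')(F, Q) = Add(Mul(-1, F), Mul(12, Q)) (Function('I')(F, Q) = Add(Mul(Add(10, 2), Q), Mul(-1, F)) = Add(Mul(12, Q), Mul(-1, F)) = Add(Mul(-1, F), Mul(12, Q)))
Add(Mul(Function('I')(Function('p')(1), Function('J')(4)), -423), 186) = Add(Mul(Add(Mul(-1, 1), Mul(12, 0)), -423), 186) = Add(Mul(Add(-1, 0), -423), 186) = Add(Mul(-1, -423), 186) = Add(423, 186) = 609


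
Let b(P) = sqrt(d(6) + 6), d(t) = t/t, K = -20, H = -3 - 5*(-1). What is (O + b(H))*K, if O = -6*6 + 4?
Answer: 640 - 20*sqrt(7) ≈ 587.08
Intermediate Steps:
H = 2 (H = -3 + 5 = 2)
d(t) = 1
O = -32 (O = -36 + 4 = -32)
b(P) = sqrt(7) (b(P) = sqrt(1 + 6) = sqrt(7))
(O + b(H))*K = (-32 + sqrt(7))*(-20) = 640 - 20*sqrt(7)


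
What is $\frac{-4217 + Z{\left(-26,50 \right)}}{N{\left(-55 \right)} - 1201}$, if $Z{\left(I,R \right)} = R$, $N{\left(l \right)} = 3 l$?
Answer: $\frac{4167}{1366} \approx 3.0505$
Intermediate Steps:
$\frac{-4217 + Z{\left(-26,50 \right)}}{N{\left(-55 \right)} - 1201} = \frac{-4217 + 50}{3 \left(-55\right) - 1201} = - \frac{4167}{-165 - 1201} = - \frac{4167}{-1366} = \left(-4167\right) \left(- \frac{1}{1366}\right) = \frac{4167}{1366}$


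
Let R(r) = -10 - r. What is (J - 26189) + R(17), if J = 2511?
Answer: -23705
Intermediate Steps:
(J - 26189) + R(17) = (2511 - 26189) + (-10 - 1*17) = -23678 + (-10 - 17) = -23678 - 27 = -23705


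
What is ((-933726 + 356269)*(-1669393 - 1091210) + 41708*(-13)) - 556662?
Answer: 1594128427705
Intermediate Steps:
((-933726 + 356269)*(-1669393 - 1091210) + 41708*(-13)) - 556662 = (-577457*(-2760603) - 542204) - 556662 = (1594129526571 - 542204) - 556662 = 1594128984367 - 556662 = 1594128427705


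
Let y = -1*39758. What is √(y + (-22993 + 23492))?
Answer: I*√39259 ≈ 198.14*I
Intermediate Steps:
y = -39758
√(y + (-22993 + 23492)) = √(-39758 + (-22993 + 23492)) = √(-39758 + 499) = √(-39259) = I*√39259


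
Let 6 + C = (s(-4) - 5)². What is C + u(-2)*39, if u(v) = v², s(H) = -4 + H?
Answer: 319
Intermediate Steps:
C = 163 (C = -6 + ((-4 - 4) - 5)² = -6 + (-8 - 5)² = -6 + (-13)² = -6 + 169 = 163)
C + u(-2)*39 = 163 + (-2)²*39 = 163 + 4*39 = 163 + 156 = 319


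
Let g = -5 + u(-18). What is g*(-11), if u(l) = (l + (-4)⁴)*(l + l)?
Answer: 94303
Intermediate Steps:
u(l) = 2*l*(256 + l) (u(l) = (l + 256)*(2*l) = (256 + l)*(2*l) = 2*l*(256 + l))
g = -8573 (g = -5 + 2*(-18)*(256 - 18) = -5 + 2*(-18)*238 = -5 - 8568 = -8573)
g*(-11) = -8573*(-11) = 94303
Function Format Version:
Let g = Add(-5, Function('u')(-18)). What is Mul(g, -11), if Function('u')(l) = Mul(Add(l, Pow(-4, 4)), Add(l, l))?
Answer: 94303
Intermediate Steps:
Function('u')(l) = Mul(2, l, Add(256, l)) (Function('u')(l) = Mul(Add(l, 256), Mul(2, l)) = Mul(Add(256, l), Mul(2, l)) = Mul(2, l, Add(256, l)))
g = -8573 (g = Add(-5, Mul(2, -18, Add(256, -18))) = Add(-5, Mul(2, -18, 238)) = Add(-5, -8568) = -8573)
Mul(g, -11) = Mul(-8573, -11) = 94303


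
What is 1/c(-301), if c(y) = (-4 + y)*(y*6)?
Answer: 1/550830 ≈ 1.8154e-6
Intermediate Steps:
c(y) = 6*y*(-4 + y) (c(y) = (-4 + y)*(6*y) = 6*y*(-4 + y))
1/c(-301) = 1/(6*(-301)*(-4 - 301)) = 1/(6*(-301)*(-305)) = 1/550830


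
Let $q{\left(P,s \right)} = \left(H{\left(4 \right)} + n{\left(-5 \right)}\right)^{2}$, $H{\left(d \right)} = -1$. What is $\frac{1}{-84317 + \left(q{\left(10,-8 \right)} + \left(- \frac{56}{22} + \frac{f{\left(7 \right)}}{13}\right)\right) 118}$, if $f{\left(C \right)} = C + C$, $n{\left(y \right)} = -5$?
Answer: $- \frac{143}{11474647} \approx -1.2462 \cdot 10^{-5}$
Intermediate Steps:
$f{\left(C \right)} = 2 C$
$q{\left(P,s \right)} = 36$ ($q{\left(P,s \right)} = \left(-1 - 5\right)^{2} = \left(-6\right)^{2} = 36$)
$\frac{1}{-84317 + \left(q{\left(10,-8 \right)} + \left(- \frac{56}{22} + \frac{f{\left(7 \right)}}{13}\right)\right) 118} = \frac{1}{-84317 + \left(36 - \left(\frac{28}{11} - \frac{2 \cdot 7}{13}\right)\right) 118} = \frac{1}{-84317 + \left(36 + \left(\left(-56\right) \frac{1}{22} + 14 \cdot \frac{1}{13}\right)\right) 118} = \frac{1}{-84317 + \left(36 + \left(- \frac{28}{11} + \frac{14}{13}\right)\right) 118} = \frac{1}{-84317 + \left(36 - \frac{210}{143}\right) 118} = \frac{1}{-84317 + \frac{4938}{143} \cdot 118} = \frac{1}{-84317 + \frac{582684}{143}} = \frac{1}{- \frac{11474647}{143}} = - \frac{143}{11474647}$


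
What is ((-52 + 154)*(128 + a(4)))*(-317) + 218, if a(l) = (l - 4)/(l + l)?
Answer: -4138534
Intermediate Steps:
a(l) = (-4 + l)/(2*l) (a(l) = (-4 + l)/((2*l)) = (-4 + l)*(1/(2*l)) = (-4 + l)/(2*l))
((-52 + 154)*(128 + a(4)))*(-317) + 218 = ((-52 + 154)*(128 + (1/2)*(-4 + 4)/4))*(-317) + 218 = (102*(128 + (1/2)*(1/4)*0))*(-317) + 218 = (102*(128 + 0))*(-317) + 218 = (102*128)*(-317) + 218 = 13056*(-317) + 218 = -4138752 + 218 = -4138534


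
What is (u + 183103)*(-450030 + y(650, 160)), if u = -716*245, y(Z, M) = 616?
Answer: -3452847762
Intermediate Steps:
u = -175420
(u + 183103)*(-450030 + y(650, 160)) = (-175420 + 183103)*(-450030 + 616) = 7683*(-449414) = -3452847762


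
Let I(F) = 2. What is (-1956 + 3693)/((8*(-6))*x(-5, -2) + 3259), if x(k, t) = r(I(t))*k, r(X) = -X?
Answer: 1737/2779 ≈ 0.62504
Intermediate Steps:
x(k, t) = -2*k (x(k, t) = (-1*2)*k = -2*k)
(-1956 + 3693)/((8*(-6))*x(-5, -2) + 3259) = (-1956 + 3693)/((8*(-6))*(-2*(-5)) + 3259) = 1737/(-48*10 + 3259) = 1737/(-480 + 3259) = 1737/2779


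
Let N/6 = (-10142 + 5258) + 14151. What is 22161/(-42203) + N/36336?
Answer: 256888185/255581368 ≈ 1.0051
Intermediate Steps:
N = 55602 (N = 6*((-10142 + 5258) + 14151) = 6*(-4884 + 14151) = 6*9267 = 55602)
22161/(-42203) + N/36336 = 22161/(-42203) + 55602/36336 = 22161*(-1/42203) + 55602*(1/36336) = -22161/42203 + 9267/6056 = 256888185/255581368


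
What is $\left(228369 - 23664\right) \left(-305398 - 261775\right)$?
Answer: $-116103148965$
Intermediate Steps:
$\left(228369 - 23664\right) \left(-305398 - 261775\right) = 204705 \left(-567173\right) = -116103148965$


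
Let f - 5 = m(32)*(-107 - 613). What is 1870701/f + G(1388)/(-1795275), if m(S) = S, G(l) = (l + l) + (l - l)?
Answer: -671697336587/8270831925 ≈ -81.213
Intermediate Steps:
G(l) = 2*l (G(l) = 2*l + 0 = 2*l)
f = -23035 (f = 5 + 32*(-107 - 613) = 5 + 32*(-720) = 5 - 23040 = -23035)
1870701/f + G(1388)/(-1795275) = 1870701/(-23035) + (2*1388)/(-1795275) = 1870701*(-1/23035) + 2776*(-1/1795275) = -1870701/23035 - 2776/1795275 = -671697336587/8270831925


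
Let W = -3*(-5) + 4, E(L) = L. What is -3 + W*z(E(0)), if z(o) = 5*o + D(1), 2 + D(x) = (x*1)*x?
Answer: -22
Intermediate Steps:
D(x) = -2 + x² (D(x) = -2 + (x*1)*x = -2 + x*x = -2 + x²)
W = 19 (W = 15 + 4 = 19)
z(o) = -1 + 5*o (z(o) = 5*o + (-2 + 1²) = 5*o + (-2 + 1) = 5*o - 1 = -1 + 5*o)
-3 + W*z(E(0)) = -3 + 19*(-1 + 5*0) = -3 + 19*(-1 + 0) = -3 + 19*(-1) = -3 - 19 = -22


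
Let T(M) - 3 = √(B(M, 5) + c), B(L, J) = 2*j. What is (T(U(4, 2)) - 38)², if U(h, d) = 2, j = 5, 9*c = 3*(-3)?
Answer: 1024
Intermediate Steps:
c = -1 (c = (3*(-3))/9 = (⅑)*(-9) = -1)
B(L, J) = 10 (B(L, J) = 2*5 = 10)
T(M) = 6 (T(M) = 3 + √(10 - 1) = 3 + √9 = 3 + 3 = 6)
(T(U(4, 2)) - 38)² = (6 - 38)² = (-32)² = 1024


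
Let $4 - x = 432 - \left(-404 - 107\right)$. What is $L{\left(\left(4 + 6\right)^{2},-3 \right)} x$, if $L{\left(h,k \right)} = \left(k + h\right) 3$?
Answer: $-273249$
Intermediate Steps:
$L{\left(h,k \right)} = 3 h + 3 k$ ($L{\left(h,k \right)} = \left(h + k\right) 3 = 3 h + 3 k$)
$x = -939$ ($x = 4 - \left(432 - \left(-404 - 107\right)\right) = 4 - \left(432 - -511\right) = 4 - \left(432 + 511\right) = 4 - 943 = -939$)
$L{\left(\left(4 + 6\right)^{2},-3 \right)} x = \left(3 \left(4 + 6\right)^{2} + 3 \left(-3\right)\right) \left(-939\right) = \left(3 \cdot 10^{2} - 9\right) \left(-939\right) = \left(3 \cdot 100 - 9\right) \left(-939\right) = \left(300 - 9\right) \left(-939\right) = 291 \left(-939\right) = -273249$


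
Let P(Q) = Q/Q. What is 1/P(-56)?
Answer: 1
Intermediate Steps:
P(Q) = 1
1/P(-56) = 1/1 = 1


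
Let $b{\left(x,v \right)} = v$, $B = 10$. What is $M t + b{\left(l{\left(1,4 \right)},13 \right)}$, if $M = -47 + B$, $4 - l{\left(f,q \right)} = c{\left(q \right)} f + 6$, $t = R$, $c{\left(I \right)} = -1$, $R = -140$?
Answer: $5193$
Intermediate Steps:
$t = -140$
$l{\left(f,q \right)} = -2 + f$ ($l{\left(f,q \right)} = 4 - \left(- f + 6\right) = 4 - \left(6 - f\right) = 4 + \left(-6 + f\right) = -2 + f$)
$M = -37$ ($M = -47 + 10 = -37$)
$M t + b{\left(l{\left(1,4 \right)},13 \right)} = \left(-37\right) \left(-140\right) + 13 = 5180 + 13 = 5193$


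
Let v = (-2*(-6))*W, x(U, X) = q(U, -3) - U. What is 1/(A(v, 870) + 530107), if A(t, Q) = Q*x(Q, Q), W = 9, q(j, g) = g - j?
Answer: -1/986303 ≈ -1.0139e-6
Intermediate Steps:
x(U, X) = -3 - 2*U (x(U, X) = (-3 - U) - U = -3 - 2*U)
v = 108 (v = -2*(-6)*9 = 12*9 = 108)
A(t, Q) = Q*(-3 - 2*Q)
1/(A(v, 870) + 530107) = 1/(-1*870*(3 + 2*870) + 530107) = 1/(-1*870*(3 + 1740) + 530107) = 1/(-1*870*1743 + 530107) = 1/(-1516410 + 530107) = 1/(-986303) = -1/986303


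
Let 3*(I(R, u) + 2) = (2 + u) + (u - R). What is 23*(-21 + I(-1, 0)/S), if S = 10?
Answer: -4853/10 ≈ -485.30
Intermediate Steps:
I(R, u) = -4/3 - R/3 + 2*u/3 (I(R, u) = -2 + ((2 + u) + (u - R))/3 = -2 + (2 - R + 2*u)/3 = -2 + (⅔ - R/3 + 2*u/3) = -4/3 - R/3 + 2*u/3)
23*(-21 + I(-1, 0)/S) = 23*(-21 + (-4/3 - ⅓*(-1) + (⅔)*0)/10) = 23*(-21 + (-4/3 + ⅓ + 0)*(⅒)) = 23*(-21 - 1*⅒) = 23*(-21 - ⅒) = 23*(-211/10) = -4853/10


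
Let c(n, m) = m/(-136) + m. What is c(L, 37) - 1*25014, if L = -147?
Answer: -3396909/136 ≈ -24977.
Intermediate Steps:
c(n, m) = 135*m/136 (c(n, m) = -m/136 + m = 135*m/136)
c(L, 37) - 1*25014 = (135/136)*37 - 1*25014 = 4995/136 - 25014 = -3396909/136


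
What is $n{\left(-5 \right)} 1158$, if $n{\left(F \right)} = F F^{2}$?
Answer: $-144750$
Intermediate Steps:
$n{\left(F \right)} = F^{3}$
$n{\left(-5 \right)} 1158 = \left(-5\right)^{3} \cdot 1158 = \left(-125\right) 1158 = -144750$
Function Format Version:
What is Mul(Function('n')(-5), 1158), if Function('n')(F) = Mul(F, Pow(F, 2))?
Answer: -144750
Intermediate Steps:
Function('n')(F) = Pow(F, 3)
Mul(Function('n')(-5), 1158) = Mul(Pow(-5, 3), 1158) = Mul(-125, 1158) = -144750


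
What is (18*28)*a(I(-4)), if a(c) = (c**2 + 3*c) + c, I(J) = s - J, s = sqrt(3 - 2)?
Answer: 22680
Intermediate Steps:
s = 1 (s = sqrt(1) = 1)
I(J) = 1 - J
a(c) = c**2 + 4*c
(18*28)*a(I(-4)) = (18*28)*((1 - 1*(-4))*(4 + (1 - 1*(-4)))) = 504*((1 + 4)*(4 + (1 + 4))) = 504*(5*(4 + 5)) = 504*(5*9) = 504*45 = 22680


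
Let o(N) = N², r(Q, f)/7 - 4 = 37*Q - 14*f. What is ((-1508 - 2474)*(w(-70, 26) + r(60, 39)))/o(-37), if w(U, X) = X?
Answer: -46876104/1369 ≈ -34241.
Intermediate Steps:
r(Q, f) = 28 - 98*f + 259*Q (r(Q, f) = 28 + 7*(37*Q - 14*f) = 28 + 7*(-14*f + 37*Q) = 28 + (-98*f + 259*Q) = 28 - 98*f + 259*Q)
((-1508 - 2474)*(w(-70, 26) + r(60, 39)))/o(-37) = ((-1508 - 2474)*(26 + (28 - 98*39 + 259*60)))/((-37)²) = -3982*(26 + (28 - 3822 + 15540))/1369 = -3982*(26 + 11746)*(1/1369) = -3982*11772*(1/1369) = -46876104*1/1369 = -46876104/1369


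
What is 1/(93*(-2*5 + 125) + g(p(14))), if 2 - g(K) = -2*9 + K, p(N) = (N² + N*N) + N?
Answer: 1/10309 ≈ 9.7003e-5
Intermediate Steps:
p(N) = N + 2*N² (p(N) = (N² + N²) + N = 2*N² + N = N + 2*N²)
g(K) = 20 - K (g(K) = 2 - (-2*9 + K) = 2 - (-18 + K) = 2 + (18 - K) = 20 - K)
1/(93*(-2*5 + 125) + g(p(14))) = 1/(93*(-2*5 + 125) + (20 - 14*(1 + 2*14))) = 1/(93*(-10 + 125) + (20 - 14*(1 + 28))) = 1/(93*115 + (20 - 14*29)) = 1/(10695 + (20 - 1*406)) = 1/(10695 + (20 - 406)) = 1/(10695 - 386) = 1/10309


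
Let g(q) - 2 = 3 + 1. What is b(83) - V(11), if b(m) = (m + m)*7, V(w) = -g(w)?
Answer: 1168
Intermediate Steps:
g(q) = 6 (g(q) = 2 + (3 + 1) = 2 + 4 = 6)
V(w) = -6 (V(w) = -1*6 = -6)
b(m) = 14*m (b(m) = (2*m)*7 = 14*m)
b(83) - V(11) = 14*83 - 1*(-6) = 1162 + 6 = 1168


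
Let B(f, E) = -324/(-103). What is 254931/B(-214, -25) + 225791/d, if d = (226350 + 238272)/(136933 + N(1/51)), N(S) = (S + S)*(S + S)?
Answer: 118904791589939/805654548 ≈ 1.4759e+5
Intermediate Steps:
N(S) = 4*S² (N(S) = (2*S)*(2*S) = 4*S²)
d = 1208481822/356162737 (d = (226350 + 238272)/(136933 + 4*(1/51)²) = 464622/(136933 + 4*(1/51)²) = 464622/(136933 + 4*(1/2601)) = 464622/(136933 + 4/2601) = 464622/(356162737/2601) = 464622*(2601/356162737) = 1208481822/356162737 ≈ 3.3931)
B(f, E) = 324/103 (B(f, E) = -324*(-1/103) = 324/103)
254931/B(-214, -25) + 225791/d = 254931/(324/103) + 225791/(1208481822/356162737) = 254931*(103/324) + 225791*(356162737/1208481822) = 8752631/108 + 80418340549967/1208481822 = 118904791589939/805654548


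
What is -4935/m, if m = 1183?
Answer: -705/169 ≈ -4.1716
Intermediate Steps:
-4935/m = -4935/1183 = -4935*1/1183 = -705/169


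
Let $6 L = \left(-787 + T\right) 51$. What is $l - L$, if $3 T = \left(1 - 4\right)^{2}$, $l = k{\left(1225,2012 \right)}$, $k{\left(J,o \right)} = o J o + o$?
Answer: $4958985076$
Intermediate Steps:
$k{\left(J,o \right)} = o + J o^{2}$ ($k{\left(J,o \right)} = J o o + o = J o^{2} + o = o + J o^{2}$)
$l = 4958978412$ ($l = 2012 \left(1 + 1225 \cdot 2012\right) = 2012 \left(1 + 2464700\right) = 2012 \cdot 2464701 = 4958978412$)
$T = 3$ ($T = \frac{\left(1 - 4\right)^{2}}{3} = \frac{\left(-3\right)^{2}}{3} = \frac{1}{3} \cdot 9 = 3$)
$L = -6664$ ($L = \frac{\left(-787 + 3\right) 51}{6} = \frac{\left(-784\right) 51}{6} = \frac{1}{6} \left(-39984\right) = -6664$)
$l - L = 4958978412 - -6664 = 4958978412 + 6664 = 4958985076$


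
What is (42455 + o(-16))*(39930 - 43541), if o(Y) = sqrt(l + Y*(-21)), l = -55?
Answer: -153305005 - 3611*sqrt(281) ≈ -1.5337e+8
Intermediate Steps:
o(Y) = sqrt(-55 - 21*Y) (o(Y) = sqrt(-55 + Y*(-21)) = sqrt(-55 - 21*Y))
(42455 + o(-16))*(39930 - 43541) = (42455 + sqrt(-55 - 21*(-16)))*(39930 - 43541) = (42455 + sqrt(-55 + 336))*(-3611) = (42455 + sqrt(281))*(-3611) = -153305005 - 3611*sqrt(281)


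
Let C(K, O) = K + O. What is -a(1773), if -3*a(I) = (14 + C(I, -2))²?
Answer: 1062075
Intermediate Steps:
a(I) = -(12 + I)²/3 (a(I) = -(14 + (I - 2))²/3 = -(14 + (-2 + I))²/3 = -(12 + I)²/3)
-a(1773) = -(-1)*(12 + 1773)²/3 = -(-1)*1785²/3 = -(-1)*3186225/3 = -1*(-1062075) = 1062075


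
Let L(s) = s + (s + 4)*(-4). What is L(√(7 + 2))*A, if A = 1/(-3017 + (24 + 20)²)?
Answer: 25/1081 ≈ 0.023127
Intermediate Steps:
L(s) = -16 - 3*s (L(s) = s + (4 + s)*(-4) = s + (-16 - 4*s) = -16 - 3*s)
A = -1/1081 (A = 1/(-3017 + 44²) = 1/(-3017 + 1936) = 1/(-1081) = -1/1081 ≈ -0.00092507)
L(√(7 + 2))*A = (-16 - 3*√(7 + 2))*(-1/1081) = (-16 - 3*√9)*(-1/1081) = (-16 - 3*3)*(-1/1081) = (-16 - 9)*(-1/1081) = -25*(-1/1081) = 25/1081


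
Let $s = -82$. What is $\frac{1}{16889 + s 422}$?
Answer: $- \frac{1}{17715} \approx -5.6449 \cdot 10^{-5}$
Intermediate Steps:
$\frac{1}{16889 + s 422} = \frac{1}{16889 - 34604} = \frac{1}{-17715} = - \frac{1}{17715}$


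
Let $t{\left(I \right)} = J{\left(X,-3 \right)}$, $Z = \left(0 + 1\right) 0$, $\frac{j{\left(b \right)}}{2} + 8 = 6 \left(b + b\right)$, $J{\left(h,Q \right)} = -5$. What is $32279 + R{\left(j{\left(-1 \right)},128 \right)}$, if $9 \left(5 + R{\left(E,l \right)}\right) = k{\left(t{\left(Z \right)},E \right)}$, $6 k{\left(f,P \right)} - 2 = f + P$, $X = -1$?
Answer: $\frac{1742753}{54} \approx 32273.0$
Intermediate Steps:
$j{\left(b \right)} = -16 + 24 b$ ($j{\left(b \right)} = -16 + 2 \cdot 6 \left(b + b\right) = -16 + 2 \cdot 6 \cdot 2 b = -16 + 2 \cdot 12 b = -16 + 24 b$)
$Z = 0$ ($Z = 1 \cdot 0 = 0$)
$t{\left(I \right)} = -5$
$k{\left(f,P \right)} = \frac{1}{3} + \frac{P}{6} + \frac{f}{6}$ ($k{\left(f,P \right)} = \frac{1}{3} + \frac{f + P}{6} = \frac{1}{3} + \frac{P + f}{6} = \frac{1}{3} + \left(\frac{P}{6} + \frac{f}{6}\right) = \frac{1}{3} + \frac{P}{6} + \frac{f}{6}$)
$R{\left(E,l \right)} = - \frac{91}{18} + \frac{E}{54}$ ($R{\left(E,l \right)} = -5 + \frac{\frac{1}{3} + \frac{E}{6} + \frac{1}{6} \left(-5\right)}{9} = -5 + \frac{\frac{1}{3} + \frac{E}{6} - \frac{5}{6}}{9} = -5 + \frac{- \frac{1}{2} + \frac{E}{6}}{9} = -5 + \left(- \frac{1}{18} + \frac{E}{54}\right) = - \frac{91}{18} + \frac{E}{54}$)
$32279 + R{\left(j{\left(-1 \right)},128 \right)} = 32279 - \left(\frac{91}{18} - \frac{-16 + 24 \left(-1\right)}{54}\right) = 32279 - \left(\frac{91}{18} - \frac{-16 - 24}{54}\right) = 32279 + \left(- \frac{91}{18} + \frac{1}{54} \left(-40\right)\right) = 32279 - \frac{313}{54} = \frac{1742753}{54}$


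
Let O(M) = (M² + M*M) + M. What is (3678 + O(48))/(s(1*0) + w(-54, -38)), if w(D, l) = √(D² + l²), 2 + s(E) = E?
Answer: 463/121 + 463*√1090/121 ≈ 130.16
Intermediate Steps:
O(M) = M + 2*M² (O(M) = (M² + M²) + M = 2*M² + M = M + 2*M²)
s(E) = -2 + E
(3678 + O(48))/(s(1*0) + w(-54, -38)) = (3678 + 48*(1 + 2*48))/((-2 + 1*0) + √((-54)² + (-38)²)) = (3678 + 48*(1 + 96))/((-2 + 0) + √(2916 + 1444)) = (3678 + 48*97)/(-2 + √4360) = (3678 + 4656)/(-2 + 2*√1090) = 8334/(-2 + 2*√1090)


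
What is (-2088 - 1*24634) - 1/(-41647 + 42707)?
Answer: -28325321/1060 ≈ -26722.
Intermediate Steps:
(-2088 - 1*24634) - 1/(-41647 + 42707) = (-2088 - 24634) - 1/1060 = -26722 - 1*1/1060 = -26722 - 1/1060 = -28325321/1060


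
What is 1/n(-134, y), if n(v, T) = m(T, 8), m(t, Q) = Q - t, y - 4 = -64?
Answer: 1/68 ≈ 0.014706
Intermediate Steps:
y = -60 (y = 4 - 64 = -60)
n(v, T) = 8 - T
1/n(-134, y) = 1/(8 - 1*(-60)) = 1/(8 + 60) = 1/68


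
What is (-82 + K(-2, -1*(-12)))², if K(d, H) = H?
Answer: 4900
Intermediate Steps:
(-82 + K(-2, -1*(-12)))² = (-82 - 1*(-12))² = (-82 + 12)² = (-70)² = 4900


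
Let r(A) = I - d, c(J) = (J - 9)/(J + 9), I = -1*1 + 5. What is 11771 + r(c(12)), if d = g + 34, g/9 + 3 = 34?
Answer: 11462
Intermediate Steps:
g = 279 (g = -27 + 9*34 = -27 + 306 = 279)
I = 4 (I = -1 + 5 = 4)
d = 313 (d = 279 + 34 = 313)
c(J) = (-9 + J)/(9 + J)
r(A) = -309 (r(A) = 4 - 1*313 = 4 - 313 = -309)
11771 + r(c(12)) = 11771 - 309 = 11462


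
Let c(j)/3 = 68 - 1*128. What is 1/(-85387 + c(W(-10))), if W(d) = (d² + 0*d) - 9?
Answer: -1/85567 ≈ -1.1687e-5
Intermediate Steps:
W(d) = -9 + d² (W(d) = (d² + 0) - 9 = d² - 9 = -9 + d²)
c(j) = -180 (c(j) = 3*(68 - 1*128) = 3*(68 - 128) = 3*(-60) = -180)
1/(-85387 + c(W(-10))) = 1/(-85387 - 180) = 1/(-85567) = -1/85567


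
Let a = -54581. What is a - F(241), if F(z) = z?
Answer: -54822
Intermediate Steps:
a - F(241) = -54581 - 1*241 = -54581 - 241 = -54822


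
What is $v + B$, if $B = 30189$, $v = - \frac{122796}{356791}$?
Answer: $\frac{10771040703}{356791} \approx 30189.0$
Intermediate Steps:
$v = - \frac{122796}{356791}$ ($v = \left(-122796\right) \frac{1}{356791} = - \frac{122796}{356791} \approx -0.34417$)
$v + B = - \frac{122796}{356791} + 30189 = \frac{10771040703}{356791}$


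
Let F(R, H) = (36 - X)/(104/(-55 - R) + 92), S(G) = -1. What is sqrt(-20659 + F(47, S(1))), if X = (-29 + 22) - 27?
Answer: I*sqrt(277977151)/116 ≈ 143.73*I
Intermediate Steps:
X = -34 (X = -7 - 27 = -34)
F(R, H) = 70/(92 + 104/(-55 - R)) (F(R, H) = (36 - 1*(-34))/(104/(-55 - R) + 92) = (36 + 34)/(92 + 104/(-55 - R)) = 70/(92 + 104/(-55 - R)))
sqrt(-20659 + F(47, S(1))) = sqrt(-20659 + 35*(55 + 47)/(2*(1239 + 23*47))) = sqrt(-20659 + (35/2)*102/(1239 + 1081)) = sqrt(-20659 + (35/2)*102/2320) = sqrt(-20659 + (35/2)*(1/2320)*102) = sqrt(-20659 + 357/464) = sqrt(-9585419/464) = I*sqrt(277977151)/116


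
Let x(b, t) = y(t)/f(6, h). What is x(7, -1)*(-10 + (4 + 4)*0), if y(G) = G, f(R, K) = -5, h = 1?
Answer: -2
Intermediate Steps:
x(b, t) = -t/5 (x(b, t) = t/(-5) = t*(-⅕) = -t/5)
x(7, -1)*(-10 + (4 + 4)*0) = (-⅕*(-1))*(-10 + (4 + 4)*0) = (-10 + 8*0)/5 = (-10 + 0)/5 = (⅕)*(-10) = -2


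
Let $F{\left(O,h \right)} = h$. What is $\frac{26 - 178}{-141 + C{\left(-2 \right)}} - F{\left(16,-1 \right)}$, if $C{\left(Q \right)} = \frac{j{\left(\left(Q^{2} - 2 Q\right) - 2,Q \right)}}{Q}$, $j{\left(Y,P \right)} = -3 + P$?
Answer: $\frac{581}{277} \approx 2.0975$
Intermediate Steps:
$C{\left(Q \right)} = \frac{-3 + Q}{Q}$
$\frac{26 - 178}{-141 + C{\left(-2 \right)}} - F{\left(16,-1 \right)} = \frac{26 - 178}{-141 + \frac{-3 - 2}{-2}} - -1 = - \frac{152}{-141 - - \frac{5}{2}} + 1 = - \frac{152}{-141 + \frac{5}{2}} + 1 = - \frac{152}{- \frac{277}{2}} + 1 = \left(-152\right) \left(- \frac{2}{277}\right) + 1 = \frac{304}{277} + 1 = \frac{581}{277}$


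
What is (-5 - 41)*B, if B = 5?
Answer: -230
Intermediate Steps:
(-5 - 41)*B = (-5 - 41)*5 = -46*5 = -230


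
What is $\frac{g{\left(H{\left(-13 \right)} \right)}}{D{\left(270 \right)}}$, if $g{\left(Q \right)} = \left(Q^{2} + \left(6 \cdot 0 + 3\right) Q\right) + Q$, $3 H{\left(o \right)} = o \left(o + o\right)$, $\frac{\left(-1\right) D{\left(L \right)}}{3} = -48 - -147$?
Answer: $- \frac{118300}{2673} \approx -44.257$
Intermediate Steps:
$D{\left(L \right)} = -297$ ($D{\left(L \right)} = - 3 \left(-48 - -147\right) = - 3 \left(-48 + 147\right) = \left(-3\right) 99 = -297$)
$H{\left(o \right)} = \frac{2 o^{2}}{3}$ ($H{\left(o \right)} = \frac{o \left(o + o\right)}{3} = \frac{o 2 o}{3} = \frac{2 o^{2}}{3}$)
$g{\left(Q \right)} = Q^{2} + 4 Q$ ($g{\left(Q \right)} = \left(Q^{2} + \left(0 + 3\right) Q\right) + Q = \left(Q^{2} + 3 Q\right) + Q = Q^{2} + 4 Q$)
$\frac{g{\left(H{\left(-13 \right)} \right)}}{D{\left(270 \right)}} = \frac{\frac{2 \left(-13\right)^{2}}{3} \left(4 + \frac{2 \left(-13\right)^{2}}{3}\right)}{-297} = \frac{2}{3} \cdot 169 \left(4 + \frac{2}{3} \cdot 169\right) \left(- \frac{1}{297}\right) = \frac{338 \left(4 + \frac{338}{3}\right)}{3} \left(- \frac{1}{297}\right) = \frac{338}{3} \cdot \frac{350}{3} \left(- \frac{1}{297}\right) = \frac{118300}{9} \left(- \frac{1}{297}\right) = - \frac{118300}{2673}$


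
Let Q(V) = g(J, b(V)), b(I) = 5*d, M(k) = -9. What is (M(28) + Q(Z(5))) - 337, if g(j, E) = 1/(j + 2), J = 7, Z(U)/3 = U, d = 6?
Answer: -3113/9 ≈ -345.89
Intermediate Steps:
Z(U) = 3*U
b(I) = 30 (b(I) = 5*6 = 30)
g(j, E) = 1/(2 + j)
Q(V) = 1/9 (Q(V) = 1/(2 + 7) = 1/9)
(M(28) + Q(Z(5))) - 337 = (-9 + 1/9) - 337 = -80/9 - 337 = -3113/9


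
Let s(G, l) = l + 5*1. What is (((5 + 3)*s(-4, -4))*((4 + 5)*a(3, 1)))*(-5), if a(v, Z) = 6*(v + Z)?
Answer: -8640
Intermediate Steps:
s(G, l) = 5 + l (s(G, l) = l + 5 = 5 + l)
a(v, Z) = 6*Z + 6*v (a(v, Z) = 6*(Z + v) = 6*Z + 6*v)
(((5 + 3)*s(-4, -4))*((4 + 5)*a(3, 1)))*(-5) = (((5 + 3)*(5 - 4))*((4 + 5)*(6*1 + 6*3)))*(-5) = ((8*1)*(9*(6 + 18)))*(-5) = (8*(9*24))*(-5) = (8*216)*(-5) = 1728*(-5) = -8640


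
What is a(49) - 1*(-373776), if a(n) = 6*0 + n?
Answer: 373825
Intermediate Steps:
a(n) = n (a(n) = 0 + n = n)
a(49) - 1*(-373776) = 49 - 1*(-373776) = 49 + 373776 = 373825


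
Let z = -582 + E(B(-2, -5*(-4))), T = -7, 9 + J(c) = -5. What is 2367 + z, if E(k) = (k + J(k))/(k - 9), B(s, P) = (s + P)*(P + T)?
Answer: 80369/45 ≈ 1786.0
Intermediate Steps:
J(c) = -14 (J(c) = -9 - 5 = -14)
B(s, P) = (-7 + P)*(P + s) (B(s, P) = (s + P)*(P - 7) = (P + s)*(-7 + P) = (-7 + P)*(P + s))
E(k) = (-14 + k)/(-9 + k) (E(k) = (k - 14)/(k - 9) = (-14 + k)/(-9 + k))
z = -26146/45 (z = -582 + (-14 + ((-5*(-4))² - (-35)*(-4) - 7*(-2) - 5*(-4)*(-2)))/(-9 + ((-5*(-4))² - (-35)*(-4) - 7*(-2) - 5*(-4)*(-2))) = -582 + (-14 + (20² - 7*20 + 14 + 20*(-2)))/(-9 + (20² - 7*20 + 14 + 20*(-2))) = -582 + (-14 + (400 - 140 + 14 - 40))/(-9 + (400 - 140 + 14 - 40)) = -582 + (-14 + 234)/(-9 + 234) = -582 + 220/225 = -582 + (1/225)*220 = -582 + 44/45 = -26146/45 ≈ -581.02)
2367 + z = 2367 - 26146/45 = 80369/45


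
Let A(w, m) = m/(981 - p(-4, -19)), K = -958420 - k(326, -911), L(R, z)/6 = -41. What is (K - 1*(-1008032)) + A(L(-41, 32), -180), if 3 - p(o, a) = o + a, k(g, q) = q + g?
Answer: 9587591/191 ≈ 50197.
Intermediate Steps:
k(g, q) = g + q
L(R, z) = -246 (L(R, z) = 6*(-41) = -246)
p(o, a) = 3 - a - o (p(o, a) = 3 - (o + a) = 3 - (a + o) = 3 + (-a - o) = 3 - a - o)
K = -957835 (K = -958420 - (326 - 911) = -958420 - 1*(-585) = -958420 + 585 = -957835)
A(w, m) = m/955 (A(w, m) = m/(981 - (3 - 1*(-19) - 1*(-4))) = m/(981 - (3 + 19 + 4)) = m/(981 - 1*26) = m/(981 - 26) = m/955)
(K - 1*(-1008032)) + A(L(-41, 32), -180) = (-957835 - 1*(-1008032)) + (1/955)*(-180) = (-957835 + 1008032) - 36/191 = 50197 - 36/191 = 9587591/191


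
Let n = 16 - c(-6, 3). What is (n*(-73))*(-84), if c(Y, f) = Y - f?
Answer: 153300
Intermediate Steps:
n = 25 (n = 16 - (-6 - 1*3) = 16 - (-6 - 3) = 16 - 1*(-9) = 16 + 9 = 25)
(n*(-73))*(-84) = (25*(-73))*(-84) = -1825*(-84) = 153300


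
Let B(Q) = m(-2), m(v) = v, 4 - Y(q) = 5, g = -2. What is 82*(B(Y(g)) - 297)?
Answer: -24518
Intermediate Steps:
Y(q) = -1 (Y(q) = 4 - 1*5 = 4 - 5 = -1)
B(Q) = -2
82*(B(Y(g)) - 297) = 82*(-2 - 297) = 82*(-299) = -24518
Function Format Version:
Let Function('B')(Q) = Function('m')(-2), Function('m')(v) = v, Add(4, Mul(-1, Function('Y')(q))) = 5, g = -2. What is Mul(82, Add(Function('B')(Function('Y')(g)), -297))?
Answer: -24518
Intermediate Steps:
Function('Y')(q) = -1 (Function('Y')(q) = Add(4, Mul(-1, 5)) = Add(4, -5) = -1)
Function('B')(Q) = -2
Mul(82, Add(Function('B')(Function('Y')(g)), -297)) = Mul(82, Add(-2, -297)) = Mul(82, -299) = -24518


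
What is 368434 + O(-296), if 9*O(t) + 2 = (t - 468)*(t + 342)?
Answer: 3280760/9 ≈ 3.6453e+5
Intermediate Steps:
O(t) = -2/9 + (-468 + t)*(342 + t)/9 (O(t) = -2/9 + ((t - 468)*(t + 342))/9 = -2/9 + ((-468 + t)*(342 + t))/9 = -2/9 + (-468 + t)*(342 + t)/9)
368434 + O(-296) = 368434 + (-160058/9 - 14*(-296) + (⅑)*(-296)²) = 368434 + (-160058/9 + 4144 + (⅑)*87616) = 368434 + (-160058/9 + 4144 + 87616/9) = 368434 - 35146/9 = 3280760/9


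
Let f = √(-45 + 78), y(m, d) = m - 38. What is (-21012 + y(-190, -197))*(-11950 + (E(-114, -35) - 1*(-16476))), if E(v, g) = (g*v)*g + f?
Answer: 2870033760 - 21240*√33 ≈ 2.8699e+9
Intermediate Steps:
y(m, d) = -38 + m
f = √33 ≈ 5.7446
E(v, g) = √33 + v*g² (E(v, g) = (g*v)*g + √33 = v*g² + √33 = √33 + v*g²)
(-21012 + y(-190, -197))*(-11950 + (E(-114, -35) - 1*(-16476))) = (-21012 + (-38 - 190))*(-11950 + ((√33 - 114*(-35)²) - 1*(-16476))) = (-21012 - 228)*(-11950 + ((√33 - 114*1225) + 16476)) = -21240*(-11950 + ((√33 - 139650) + 16476)) = -21240*(-11950 + ((-139650 + √33) + 16476)) = -21240*(-11950 + (-123174 + √33)) = -21240*(-135124 + √33) = 2870033760 - 21240*√33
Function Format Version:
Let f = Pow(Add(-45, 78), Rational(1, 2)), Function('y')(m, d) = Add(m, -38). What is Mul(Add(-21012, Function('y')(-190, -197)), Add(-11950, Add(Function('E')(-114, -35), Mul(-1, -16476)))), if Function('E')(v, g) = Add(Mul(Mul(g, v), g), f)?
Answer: Add(2870033760, Mul(-21240, Pow(33, Rational(1, 2)))) ≈ 2.8699e+9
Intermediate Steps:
Function('y')(m, d) = Add(-38, m)
f = Pow(33, Rational(1, 2)) ≈ 5.7446
Function('E')(v, g) = Add(Pow(33, Rational(1, 2)), Mul(v, Pow(g, 2))) (Function('E')(v, g) = Add(Mul(Mul(g, v), g), Pow(33, Rational(1, 2))) = Add(Mul(v, Pow(g, 2)), Pow(33, Rational(1, 2))) = Add(Pow(33, Rational(1, 2)), Mul(v, Pow(g, 2))))
Mul(Add(-21012, Function('y')(-190, -197)), Add(-11950, Add(Function('E')(-114, -35), Mul(-1, -16476)))) = Mul(Add(-21012, Add(-38, -190)), Add(-11950, Add(Add(Pow(33, Rational(1, 2)), Mul(-114, Pow(-35, 2))), Mul(-1, -16476)))) = Mul(Add(-21012, -228), Add(-11950, Add(Add(Pow(33, Rational(1, 2)), Mul(-114, 1225)), 16476))) = Mul(-21240, Add(-11950, Add(Add(Pow(33, Rational(1, 2)), -139650), 16476))) = Mul(-21240, Add(-11950, Add(Add(-139650, Pow(33, Rational(1, 2))), 16476))) = Mul(-21240, Add(-11950, Add(-123174, Pow(33, Rational(1, 2))))) = Mul(-21240, Add(-135124, Pow(33, Rational(1, 2)))) = Add(2870033760, Mul(-21240, Pow(33, Rational(1, 2))))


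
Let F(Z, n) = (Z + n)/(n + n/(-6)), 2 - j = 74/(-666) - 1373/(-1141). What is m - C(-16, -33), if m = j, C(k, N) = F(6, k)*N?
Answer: 1053919/41076 ≈ 25.658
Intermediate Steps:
j = 9322/10269 (j = 2 - (74/(-666) - 1373/(-1141)) = 2 - (74*(-1/666) - 1373*(-1/1141)) = 2 - (-⅑ + 1373/1141) = 2 - 1*11216/10269 = 2 - 11216/10269 = 9322/10269 ≈ 0.90778)
F(Z, n) = 6*(Z + n)/(5*n) (F(Z, n) = (Z + n)/(n + n*(-⅙)) = (Z + n)/(n - n/6) = (Z + n)/((5*n/6)) = (Z + n)*(6/(5*n)) = 6*(Z + n)/(5*n))
C(k, N) = 6*N*(6 + k)/(5*k) (C(k, N) = (6*(6 + k)/(5*k))*N = 6*N*(6 + k)/(5*k))
m = 9322/10269 ≈ 0.90778
m - C(-16, -33) = 9322/10269 - 6*(-33)*(6 - 16)/(5*(-16)) = 9322/10269 - 6*(-33)*(-1)*(-10)/(5*16) = 9322/10269 - 1*(-99/4) = 9322/10269 + 99/4 = 1053919/41076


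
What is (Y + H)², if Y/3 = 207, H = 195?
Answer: 665856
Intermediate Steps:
Y = 621 (Y = 3*207 = 621)
(Y + H)² = (621 + 195)² = 816² = 665856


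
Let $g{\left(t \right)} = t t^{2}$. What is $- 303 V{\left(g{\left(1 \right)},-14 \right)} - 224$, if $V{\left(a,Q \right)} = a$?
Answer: $-527$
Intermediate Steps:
$g{\left(t \right)} = t^{3}$
$- 303 V{\left(g{\left(1 \right)},-14 \right)} - 224 = - 303 \cdot 1^{3} - 224 = \left(-303\right) 1 - 224 = -303 - 224 = -527$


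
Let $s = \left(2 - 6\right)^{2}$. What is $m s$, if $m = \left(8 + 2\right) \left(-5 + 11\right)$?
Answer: $960$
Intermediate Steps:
$m = 60$ ($m = 10 \cdot 6 = 60$)
$s = 16$ ($s = \left(-4\right)^{2} = 16$)
$m s = 60 \cdot 16 = 960$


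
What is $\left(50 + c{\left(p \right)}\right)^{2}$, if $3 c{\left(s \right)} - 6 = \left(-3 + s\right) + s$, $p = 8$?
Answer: $\frac{28561}{9} \approx 3173.4$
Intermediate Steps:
$c{\left(s \right)} = 1 + \frac{2 s}{3}$ ($c{\left(s \right)} = 2 + \frac{\left(-3 + s\right) + s}{3} = 2 + \frac{-3 + 2 s}{3} = 2 + \left(-1 + \frac{2 s}{3}\right) = 1 + \frac{2 s}{3}$)
$\left(50 + c{\left(p \right)}\right)^{2} = \left(50 + \left(1 + \frac{2}{3} \cdot 8\right)\right)^{2} = \left(50 + \left(1 + \frac{16}{3}\right)\right)^{2} = \left(50 + \frac{19}{3}\right)^{2} = \left(\frac{169}{3}\right)^{2} = \frac{28561}{9}$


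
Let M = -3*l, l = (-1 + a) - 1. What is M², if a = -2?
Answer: 144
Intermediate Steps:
l = -4 (l = (-1 - 2) - 1 = -3 - 1 = -4)
M = 12 (M = -3*(-4) = 12)
M² = 12² = 144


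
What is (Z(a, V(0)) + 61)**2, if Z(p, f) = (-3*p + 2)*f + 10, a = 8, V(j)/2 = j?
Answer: 5041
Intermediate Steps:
V(j) = 2*j
Z(p, f) = 10 + f*(2 - 3*p) (Z(p, f) = (2 - 3*p)*f + 10 = f*(2 - 3*p) + 10 = 10 + f*(2 - 3*p))
(Z(a, V(0)) + 61)**2 = ((10 + 2*(2*0) - 3*2*0*8) + 61)**2 = ((10 + 2*0 - 3*0*8) + 61)**2 = ((10 + 0 + 0) + 61)**2 = (10 + 61)**2 = 71**2 = 5041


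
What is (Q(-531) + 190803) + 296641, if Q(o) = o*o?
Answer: 769405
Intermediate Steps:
Q(o) = o**2
(Q(-531) + 190803) + 296641 = ((-531)**2 + 190803) + 296641 = (281961 + 190803) + 296641 = 472764 + 296641 = 769405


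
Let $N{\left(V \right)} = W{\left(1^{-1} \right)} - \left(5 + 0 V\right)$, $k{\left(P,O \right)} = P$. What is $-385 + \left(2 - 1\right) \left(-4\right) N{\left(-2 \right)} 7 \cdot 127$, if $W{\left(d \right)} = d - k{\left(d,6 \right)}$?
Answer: $17395$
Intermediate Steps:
$W{\left(d \right)} = 0$ ($W{\left(d \right)} = d - d = 0$)
$N{\left(V \right)} = -5$ ($N{\left(V \right)} = 0 - \left(5 + 0 V\right) = 0 + \left(0 - 5\right) = 0 - 5 = -5$)
$-385 + \left(2 - 1\right) \left(-4\right) N{\left(-2 \right)} 7 \cdot 127 = -385 + \left(2 - 1\right) \left(-4\right) \left(-5\right) 7 \cdot 127 = -385 + 1 \left(-4\right) \left(-5\right) 7 \cdot 127 = -385 + \left(-4\right) \left(-5\right) 7 \cdot 127 = -385 + 20 \cdot 7 \cdot 127 = -385 + 140 \cdot 127 = -385 + 17780 = 17395$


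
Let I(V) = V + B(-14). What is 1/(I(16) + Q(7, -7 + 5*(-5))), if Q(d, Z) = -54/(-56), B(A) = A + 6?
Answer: 28/251 ≈ 0.11155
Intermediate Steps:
B(A) = 6 + A
I(V) = -8 + V (I(V) = V + (6 - 14) = V - 8 = -8 + V)
Q(d, Z) = 27/28 (Q(d, Z) = -54*(-1/56) = 27/28)
1/(I(16) + Q(7, -7 + 5*(-5))) = 1/((-8 + 16) + 27/28) = 1/(8 + 27/28) = 1/(251/28) = 28/251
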